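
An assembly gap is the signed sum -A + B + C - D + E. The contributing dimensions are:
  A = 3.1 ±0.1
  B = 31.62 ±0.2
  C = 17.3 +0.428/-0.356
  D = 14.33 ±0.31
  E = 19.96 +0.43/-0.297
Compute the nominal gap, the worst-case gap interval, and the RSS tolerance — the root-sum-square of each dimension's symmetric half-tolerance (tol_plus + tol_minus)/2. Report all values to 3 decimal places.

nominal=51.450 wc=[50.187,52.918] rss=0.657

Stack each dimension's contribution:
  -A: nom -3.100 → Σnom=-3.100; wc +0.100/-0.100 → slack +0.100/-0.100; half-tol=0.100, Σhalf²=0.010000
  +B: nom +31.620 → Σnom=28.520; wc +0.200/-0.200 → slack +0.300/-0.300; half-tol=0.200, Σhalf²=0.050000
  +C: nom +17.300 → Σnom=45.820; wc +0.428/-0.356 → slack +0.728/-0.656; half-tol=0.392, Σhalf²=0.203664
  -D: nom -14.330 → Σnom=31.490; wc +0.310/-0.310 → slack +1.038/-0.966; half-tol=0.310, Σhalf²=0.299764
  +E: nom +19.960 → Σnom=51.450; wc +0.430/-0.297 → slack +1.468/-1.263; half-tol=0.363, Σhalf²=0.431896
Nominal = 51.450. Worst-case = [51.450 - 1.263, 51.450 + 1.468] = [50.187, 52.918]. RSS = √0.431896 = 0.657.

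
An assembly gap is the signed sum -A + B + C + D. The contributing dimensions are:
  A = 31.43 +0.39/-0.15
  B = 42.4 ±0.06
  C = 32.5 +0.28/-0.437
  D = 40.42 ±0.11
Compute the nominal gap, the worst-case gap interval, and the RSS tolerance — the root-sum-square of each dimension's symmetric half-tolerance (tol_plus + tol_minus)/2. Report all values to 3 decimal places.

nominal=83.890 wc=[82.893,84.490] rss=0.466

Stack each dimension's contribution:
  -A: nom -31.430 → Σnom=-31.430; wc +0.150/-0.390 → slack +0.150/-0.390; half-tol=0.270, Σhalf²=0.072900
  +B: nom +42.400 → Σnom=10.970; wc +0.060/-0.060 → slack +0.210/-0.450; half-tol=0.060, Σhalf²=0.076500
  +C: nom +32.500 → Σnom=43.470; wc +0.280/-0.437 → slack +0.490/-0.887; half-tol=0.359, Σhalf²=0.205022
  +D: nom +40.420 → Σnom=83.890; wc +0.110/-0.110 → slack +0.600/-0.997; half-tol=0.110, Σhalf²=0.217122
Nominal = 83.890. Worst-case = [83.890 - 0.997, 83.890 + 0.600] = [82.893, 84.490]. RSS = √0.217122 = 0.466.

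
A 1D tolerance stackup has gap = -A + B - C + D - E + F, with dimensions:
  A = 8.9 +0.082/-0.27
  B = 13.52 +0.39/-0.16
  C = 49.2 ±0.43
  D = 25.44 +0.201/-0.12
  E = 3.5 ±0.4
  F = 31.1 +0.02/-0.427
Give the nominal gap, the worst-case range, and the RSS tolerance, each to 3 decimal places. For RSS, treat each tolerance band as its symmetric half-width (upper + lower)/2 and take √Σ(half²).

nominal=8.460 wc=[6.841,10.171] rss=0.726

Stack each dimension's contribution:
  -A: nom -8.900 → Σnom=-8.900; wc +0.270/-0.082 → slack +0.270/-0.082; half-tol=0.176, Σhalf²=0.030976
  +B: nom +13.520 → Σnom=4.620; wc +0.390/-0.160 → slack +0.660/-0.242; half-tol=0.275, Σhalf²=0.106601
  -C: nom -49.200 → Σnom=-44.580; wc +0.430/-0.430 → slack +1.090/-0.672; half-tol=0.430, Σhalf²=0.291501
  +D: nom +25.440 → Σnom=-19.140; wc +0.201/-0.120 → slack +1.291/-0.792; half-tol=0.161, Σhalf²=0.317261
  -E: nom -3.500 → Σnom=-22.640; wc +0.400/-0.400 → slack +1.691/-1.192; half-tol=0.400, Σhalf²=0.477261
  +F: nom +31.100 → Σnom=8.460; wc +0.020/-0.427 → slack +1.711/-1.619; half-tol=0.224, Σhalf²=0.527214
Nominal = 8.460. Worst-case = [8.460 - 1.619, 8.460 + 1.711] = [6.841, 10.171]. RSS = √0.527214 = 0.726.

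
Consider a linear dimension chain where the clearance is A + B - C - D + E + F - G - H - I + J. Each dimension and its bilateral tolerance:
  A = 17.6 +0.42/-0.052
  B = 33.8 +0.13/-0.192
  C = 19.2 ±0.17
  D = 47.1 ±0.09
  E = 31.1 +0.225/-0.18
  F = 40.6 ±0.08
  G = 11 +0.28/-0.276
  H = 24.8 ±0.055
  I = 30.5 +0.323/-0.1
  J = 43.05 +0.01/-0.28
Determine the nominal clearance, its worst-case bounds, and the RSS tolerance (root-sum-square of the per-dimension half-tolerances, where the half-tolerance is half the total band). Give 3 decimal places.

Stack each dimension's contribution:
  +A: nom +17.600 → Σnom=17.600; wc +0.420/-0.052 → slack +0.420/-0.052; half-tol=0.236, Σhalf²=0.055696
  +B: nom +33.800 → Σnom=51.400; wc +0.130/-0.192 → slack +0.550/-0.244; half-tol=0.161, Σhalf²=0.081617
  -C: nom -19.200 → Σnom=32.200; wc +0.170/-0.170 → slack +0.720/-0.414; half-tol=0.170, Σhalf²=0.110517
  -D: nom -47.100 → Σnom=-14.900; wc +0.090/-0.090 → slack +0.810/-0.504; half-tol=0.090, Σhalf²=0.118617
  +E: nom +31.100 → Σnom=16.200; wc +0.225/-0.180 → slack +1.035/-0.684; half-tol=0.203, Σhalf²=0.159623
  +F: nom +40.600 → Σnom=56.800; wc +0.080/-0.080 → slack +1.115/-0.764; half-tol=0.080, Σhalf²=0.166023
  -G: nom -11.000 → Σnom=45.800; wc +0.276/-0.280 → slack +1.391/-1.044; half-tol=0.278, Σhalf²=0.243307
  -H: nom -24.800 → Σnom=21.000; wc +0.055/-0.055 → slack +1.446/-1.099; half-tol=0.055, Σhalf²=0.246332
  -I: nom -30.500 → Σnom=-9.500; wc +0.100/-0.323 → slack +1.546/-1.422; half-tol=0.212, Σhalf²=0.291065
  +J: nom +43.050 → Σnom=33.550; wc +0.010/-0.280 → slack +1.556/-1.702; half-tol=0.145, Σhalf²=0.312090
Nominal = 33.550. Worst-case = [33.550 - 1.702, 33.550 + 1.556] = [31.848, 35.106]. RSS = √0.312090 = 0.559.

nominal=33.550 wc=[31.848,35.106] rss=0.559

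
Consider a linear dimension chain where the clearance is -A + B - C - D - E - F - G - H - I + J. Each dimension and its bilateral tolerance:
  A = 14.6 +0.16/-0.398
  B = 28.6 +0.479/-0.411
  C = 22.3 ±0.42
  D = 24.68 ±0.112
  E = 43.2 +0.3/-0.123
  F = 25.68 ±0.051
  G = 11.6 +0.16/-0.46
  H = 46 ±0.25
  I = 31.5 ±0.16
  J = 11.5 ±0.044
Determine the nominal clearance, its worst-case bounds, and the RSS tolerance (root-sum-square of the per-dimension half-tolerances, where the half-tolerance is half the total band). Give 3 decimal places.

nominal=-179.460 wc=[-181.528,-176.963] rss=0.836

Stack each dimension's contribution:
  -A: nom -14.600 → Σnom=-14.600; wc +0.398/-0.160 → slack +0.398/-0.160; half-tol=0.279, Σhalf²=0.077841
  +B: nom +28.600 → Σnom=14.000; wc +0.479/-0.411 → slack +0.877/-0.571; half-tol=0.445, Σhalf²=0.275866
  -C: nom -22.300 → Σnom=-8.300; wc +0.420/-0.420 → slack +1.297/-0.991; half-tol=0.420, Σhalf²=0.452266
  -D: nom -24.680 → Σnom=-32.980; wc +0.112/-0.112 → slack +1.409/-1.103; half-tol=0.112, Σhalf²=0.464810
  -E: nom -43.200 → Σnom=-76.180; wc +0.123/-0.300 → slack +1.532/-1.403; half-tol=0.211, Σhalf²=0.509542
  -F: nom -25.680 → Σnom=-101.860; wc +0.051/-0.051 → slack +1.583/-1.454; half-tol=0.051, Σhalf²=0.512143
  -G: nom -11.600 → Σnom=-113.460; wc +0.460/-0.160 → slack +2.043/-1.614; half-tol=0.310, Σhalf²=0.608243
  -H: nom -46.000 → Σnom=-159.460; wc +0.250/-0.250 → slack +2.293/-1.864; half-tol=0.250, Σhalf²=0.670743
  -I: nom -31.500 → Σnom=-190.960; wc +0.160/-0.160 → slack +2.453/-2.024; half-tol=0.160, Σhalf²=0.696343
  +J: nom +11.500 → Σnom=-179.460; wc +0.044/-0.044 → slack +2.497/-2.068; half-tol=0.044, Σhalf²=0.698279
Nominal = -179.460. Worst-case = [-179.460 - 2.068, -179.460 + 2.497] = [-181.528, -176.963]. RSS = √0.698279 = 0.836.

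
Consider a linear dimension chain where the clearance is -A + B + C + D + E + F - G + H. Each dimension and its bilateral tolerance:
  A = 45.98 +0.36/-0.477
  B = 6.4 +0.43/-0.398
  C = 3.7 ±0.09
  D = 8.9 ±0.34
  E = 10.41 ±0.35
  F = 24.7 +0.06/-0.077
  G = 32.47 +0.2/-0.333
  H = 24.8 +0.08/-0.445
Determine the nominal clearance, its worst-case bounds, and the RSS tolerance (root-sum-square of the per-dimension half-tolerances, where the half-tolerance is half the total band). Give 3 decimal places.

Stack each dimension's contribution:
  -A: nom -45.980 → Σnom=-45.980; wc +0.477/-0.360 → slack +0.477/-0.360; half-tol=0.418, Σhalf²=0.175142
  +B: nom +6.400 → Σnom=-39.580; wc +0.430/-0.398 → slack +0.907/-0.758; half-tol=0.414, Σhalf²=0.346538
  +C: nom +3.700 → Σnom=-35.880; wc +0.090/-0.090 → slack +0.997/-0.848; half-tol=0.090, Σhalf²=0.354638
  +D: nom +8.900 → Σnom=-26.980; wc +0.340/-0.340 → slack +1.337/-1.188; half-tol=0.340, Σhalf²=0.470238
  +E: nom +10.410 → Σnom=-16.570; wc +0.350/-0.350 → slack +1.687/-1.538; half-tol=0.350, Σhalf²=0.592738
  +F: nom +24.700 → Σnom=8.130; wc +0.060/-0.077 → slack +1.747/-1.615; half-tol=0.069, Σhalf²=0.597430
  -G: nom -32.470 → Σnom=-24.340; wc +0.333/-0.200 → slack +2.080/-1.815; half-tol=0.267, Σhalf²=0.668453
  +H: nom +24.800 → Σnom=0.460; wc +0.080/-0.445 → slack +2.160/-2.260; half-tol=0.263, Σhalf²=0.737359
Nominal = 0.460. Worst-case = [0.460 - 2.260, 0.460 + 2.160] = [-1.800, 2.620]. RSS = √0.737359 = 0.859.

nominal=0.460 wc=[-1.800,2.620] rss=0.859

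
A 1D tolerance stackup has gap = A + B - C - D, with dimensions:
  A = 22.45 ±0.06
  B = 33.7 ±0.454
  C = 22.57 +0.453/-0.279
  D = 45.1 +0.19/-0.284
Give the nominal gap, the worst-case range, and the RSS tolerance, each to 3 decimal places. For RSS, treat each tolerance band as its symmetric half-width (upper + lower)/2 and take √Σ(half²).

Stack each dimension's contribution:
  +A: nom +22.450 → Σnom=22.450; wc +0.060/-0.060 → slack +0.060/-0.060; half-tol=0.060, Σhalf²=0.003600
  +B: nom +33.700 → Σnom=56.150; wc +0.454/-0.454 → slack +0.514/-0.514; half-tol=0.454, Σhalf²=0.209716
  -C: nom -22.570 → Σnom=33.580; wc +0.279/-0.453 → slack +0.793/-0.967; half-tol=0.366, Σhalf²=0.343672
  -D: nom -45.100 → Σnom=-11.520; wc +0.284/-0.190 → slack +1.077/-1.157; half-tol=0.237, Σhalf²=0.399841
Nominal = -11.520. Worst-case = [-11.520 - 1.157, -11.520 + 1.077] = [-12.677, -10.443]. RSS = √0.399841 = 0.632.

nominal=-11.520 wc=[-12.677,-10.443] rss=0.632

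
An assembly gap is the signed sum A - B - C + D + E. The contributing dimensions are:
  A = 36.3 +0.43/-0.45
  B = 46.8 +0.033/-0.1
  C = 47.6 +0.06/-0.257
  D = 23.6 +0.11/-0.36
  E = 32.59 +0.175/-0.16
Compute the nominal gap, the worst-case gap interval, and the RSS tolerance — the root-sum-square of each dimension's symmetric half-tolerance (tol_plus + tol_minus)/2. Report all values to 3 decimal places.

Stack each dimension's contribution:
  +A: nom +36.300 → Σnom=36.300; wc +0.430/-0.450 → slack +0.430/-0.450; half-tol=0.440, Σhalf²=0.193600
  -B: nom -46.800 → Σnom=-10.500; wc +0.100/-0.033 → slack +0.530/-0.483; half-tol=0.067, Σhalf²=0.198022
  -C: nom -47.600 → Σnom=-58.100; wc +0.257/-0.060 → slack +0.787/-0.543; half-tol=0.159, Σhalf²=0.223144
  +D: nom +23.600 → Σnom=-34.500; wc +0.110/-0.360 → slack +0.897/-0.903; half-tol=0.235, Σhalf²=0.278369
  +E: nom +32.590 → Σnom=-1.910; wc +0.175/-0.160 → slack +1.072/-1.063; half-tol=0.167, Σhalf²=0.306426
Nominal = -1.910. Worst-case = [-1.910 - 1.063, -1.910 + 1.072] = [-2.973, -0.838]. RSS = √0.306426 = 0.554.

nominal=-1.910 wc=[-2.973,-0.838] rss=0.554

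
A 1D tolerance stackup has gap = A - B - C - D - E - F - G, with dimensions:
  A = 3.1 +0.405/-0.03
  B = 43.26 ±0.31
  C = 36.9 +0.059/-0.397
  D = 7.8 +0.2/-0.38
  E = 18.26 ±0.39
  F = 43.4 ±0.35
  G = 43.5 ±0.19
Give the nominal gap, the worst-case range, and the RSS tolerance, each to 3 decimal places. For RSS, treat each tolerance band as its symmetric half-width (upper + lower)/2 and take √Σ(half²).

nominal=-190.020 wc=[-191.549,-187.598] rss=0.768

Stack each dimension's contribution:
  +A: nom +3.100 → Σnom=3.100; wc +0.405/-0.030 → slack +0.405/-0.030; half-tol=0.218, Σhalf²=0.047306
  -B: nom -43.260 → Σnom=-40.160; wc +0.310/-0.310 → slack +0.715/-0.340; half-tol=0.310, Σhalf²=0.143406
  -C: nom -36.900 → Σnom=-77.060; wc +0.397/-0.059 → slack +1.112/-0.399; half-tol=0.228, Σhalf²=0.195390
  -D: nom -7.800 → Σnom=-84.860; wc +0.380/-0.200 → slack +1.492/-0.599; half-tol=0.290, Σhalf²=0.279490
  -E: nom -18.260 → Σnom=-103.120; wc +0.390/-0.390 → slack +1.882/-0.989; half-tol=0.390, Σhalf²=0.431590
  -F: nom -43.400 → Σnom=-146.520; wc +0.350/-0.350 → slack +2.232/-1.339; half-tol=0.350, Σhalf²=0.554090
  -G: nom -43.500 → Σnom=-190.020; wc +0.190/-0.190 → slack +2.422/-1.529; half-tol=0.190, Σhalf²=0.590190
Nominal = -190.020. Worst-case = [-190.020 - 1.529, -190.020 + 2.422] = [-191.549, -187.598]. RSS = √0.590190 = 0.768.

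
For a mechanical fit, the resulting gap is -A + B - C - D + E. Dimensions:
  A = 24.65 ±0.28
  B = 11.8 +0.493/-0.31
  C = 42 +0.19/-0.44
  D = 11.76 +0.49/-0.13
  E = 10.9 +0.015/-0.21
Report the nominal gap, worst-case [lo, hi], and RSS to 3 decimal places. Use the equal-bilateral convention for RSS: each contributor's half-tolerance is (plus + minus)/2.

nominal=-55.710 wc=[-57.190,-54.352] rss=0.669

Stack each dimension's contribution:
  -A: nom -24.650 → Σnom=-24.650; wc +0.280/-0.280 → slack +0.280/-0.280; half-tol=0.280, Σhalf²=0.078400
  +B: nom +11.800 → Σnom=-12.850; wc +0.493/-0.310 → slack +0.773/-0.590; half-tol=0.401, Σhalf²=0.239602
  -C: nom -42.000 → Σnom=-54.850; wc +0.440/-0.190 → slack +1.213/-0.780; half-tol=0.315, Σhalf²=0.338827
  -D: nom -11.760 → Σnom=-66.610; wc +0.130/-0.490 → slack +1.343/-1.270; half-tol=0.310, Σhalf²=0.434927
  +E: nom +10.900 → Σnom=-55.710; wc +0.015/-0.210 → slack +1.358/-1.480; half-tol=0.112, Σhalf²=0.447583
Nominal = -55.710. Worst-case = [-55.710 - 1.480, -55.710 + 1.358] = [-57.190, -54.352]. RSS = √0.447583 = 0.669.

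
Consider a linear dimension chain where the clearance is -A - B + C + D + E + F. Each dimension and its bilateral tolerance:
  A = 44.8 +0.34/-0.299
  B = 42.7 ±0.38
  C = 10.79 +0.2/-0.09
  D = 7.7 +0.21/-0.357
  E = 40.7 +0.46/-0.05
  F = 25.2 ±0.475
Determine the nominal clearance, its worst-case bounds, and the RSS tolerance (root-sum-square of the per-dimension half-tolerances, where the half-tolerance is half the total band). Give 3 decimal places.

nominal=-3.110 wc=[-4.802,-1.086] rss=0.799

Stack each dimension's contribution:
  -A: nom -44.800 → Σnom=-44.800; wc +0.299/-0.340 → slack +0.299/-0.340; half-tol=0.320, Σhalf²=0.102080
  -B: nom -42.700 → Σnom=-87.500; wc +0.380/-0.380 → slack +0.679/-0.720; half-tol=0.380, Σhalf²=0.246480
  +C: nom +10.790 → Σnom=-76.710; wc +0.200/-0.090 → slack +0.879/-0.810; half-tol=0.145, Σhalf²=0.267505
  +D: nom +7.700 → Σnom=-69.010; wc +0.210/-0.357 → slack +1.089/-1.167; half-tol=0.283, Σhalf²=0.347878
  +E: nom +40.700 → Σnom=-28.310; wc +0.460/-0.050 → slack +1.549/-1.217; half-tol=0.255, Σhalf²=0.412903
  +F: nom +25.200 → Σnom=-3.110; wc +0.475/-0.475 → slack +2.024/-1.692; half-tol=0.475, Σhalf²=0.638528
Nominal = -3.110. Worst-case = [-3.110 - 1.692, -3.110 + 2.024] = [-4.802, -1.086]. RSS = √0.638528 = 0.799.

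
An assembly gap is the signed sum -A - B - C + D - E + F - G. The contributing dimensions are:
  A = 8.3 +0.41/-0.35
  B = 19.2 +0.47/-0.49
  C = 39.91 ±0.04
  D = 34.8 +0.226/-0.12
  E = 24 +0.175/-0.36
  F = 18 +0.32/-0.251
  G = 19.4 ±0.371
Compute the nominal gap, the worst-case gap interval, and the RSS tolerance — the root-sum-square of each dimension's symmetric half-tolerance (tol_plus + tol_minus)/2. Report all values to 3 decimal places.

Stack each dimension's contribution:
  -A: nom -8.300 → Σnom=-8.300; wc +0.350/-0.410 → slack +0.350/-0.410; half-tol=0.380, Σhalf²=0.144400
  -B: nom -19.200 → Σnom=-27.500; wc +0.490/-0.470 → slack +0.840/-0.880; half-tol=0.480, Σhalf²=0.374800
  -C: nom -39.910 → Σnom=-67.410; wc +0.040/-0.040 → slack +0.880/-0.920; half-tol=0.040, Σhalf²=0.376400
  +D: nom +34.800 → Σnom=-32.610; wc +0.226/-0.120 → slack +1.106/-1.040; half-tol=0.173, Σhalf²=0.406329
  -E: nom -24.000 → Σnom=-56.610; wc +0.360/-0.175 → slack +1.466/-1.215; half-tol=0.267, Σhalf²=0.477885
  +F: nom +18.000 → Σnom=-38.610; wc +0.320/-0.251 → slack +1.786/-1.466; half-tol=0.285, Σhalf²=0.559395
  -G: nom -19.400 → Σnom=-58.010; wc +0.371/-0.371 → slack +2.157/-1.837; half-tol=0.371, Σhalf²=0.697036
Nominal = -58.010. Worst-case = [-58.010 - 1.837, -58.010 + 2.157] = [-59.847, -55.853]. RSS = √0.697036 = 0.835.

nominal=-58.010 wc=[-59.847,-55.853] rss=0.835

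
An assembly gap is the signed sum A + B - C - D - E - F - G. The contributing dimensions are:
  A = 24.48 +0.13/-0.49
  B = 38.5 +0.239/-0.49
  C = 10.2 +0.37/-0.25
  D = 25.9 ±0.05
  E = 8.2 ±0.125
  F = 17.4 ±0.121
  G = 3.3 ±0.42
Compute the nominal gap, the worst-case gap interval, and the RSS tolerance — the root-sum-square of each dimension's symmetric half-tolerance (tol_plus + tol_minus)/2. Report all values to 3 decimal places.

nominal=-2.020 wc=[-4.086,-0.685] rss=0.731

Stack each dimension's contribution:
  +A: nom +24.480 → Σnom=24.480; wc +0.130/-0.490 → slack +0.130/-0.490; half-tol=0.310, Σhalf²=0.096100
  +B: nom +38.500 → Σnom=62.980; wc +0.239/-0.490 → slack +0.369/-0.980; half-tol=0.364, Σhalf²=0.228960
  -C: nom -10.200 → Σnom=52.780; wc +0.250/-0.370 → slack +0.619/-1.350; half-tol=0.310, Σhalf²=0.325060
  -D: nom -25.900 → Σnom=26.880; wc +0.050/-0.050 → slack +0.669/-1.400; half-tol=0.050, Σhalf²=0.327560
  -E: nom -8.200 → Σnom=18.680; wc +0.125/-0.125 → slack +0.794/-1.525; half-tol=0.125, Σhalf²=0.343185
  -F: nom -17.400 → Σnom=1.280; wc +0.121/-0.121 → slack +0.915/-1.646; half-tol=0.121, Σhalf²=0.357826
  -G: nom -3.300 → Σnom=-2.020; wc +0.420/-0.420 → slack +1.335/-2.066; half-tol=0.420, Σhalf²=0.534226
Nominal = -2.020. Worst-case = [-2.020 - 2.066, -2.020 + 1.335] = [-4.086, -0.685]. RSS = √0.534226 = 0.731.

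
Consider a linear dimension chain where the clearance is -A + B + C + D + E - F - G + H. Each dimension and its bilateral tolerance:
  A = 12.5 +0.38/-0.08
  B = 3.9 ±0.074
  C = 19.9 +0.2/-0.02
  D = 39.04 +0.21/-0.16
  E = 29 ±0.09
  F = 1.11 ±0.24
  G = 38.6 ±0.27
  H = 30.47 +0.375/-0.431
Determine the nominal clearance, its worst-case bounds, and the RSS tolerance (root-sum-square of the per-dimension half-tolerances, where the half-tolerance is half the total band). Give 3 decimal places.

Stack each dimension's contribution:
  -A: nom -12.500 → Σnom=-12.500; wc +0.080/-0.380 → slack +0.080/-0.380; half-tol=0.230, Σhalf²=0.052900
  +B: nom +3.900 → Σnom=-8.600; wc +0.074/-0.074 → slack +0.154/-0.454; half-tol=0.074, Σhalf²=0.058376
  +C: nom +19.900 → Σnom=11.300; wc +0.200/-0.020 → slack +0.354/-0.474; half-tol=0.110, Σhalf²=0.070476
  +D: nom +39.040 → Σnom=50.340; wc +0.210/-0.160 → slack +0.564/-0.634; half-tol=0.185, Σhalf²=0.104701
  +E: nom +29.000 → Σnom=79.340; wc +0.090/-0.090 → slack +0.654/-0.724; half-tol=0.090, Σhalf²=0.112801
  -F: nom -1.110 → Σnom=78.230; wc +0.240/-0.240 → slack +0.894/-0.964; half-tol=0.240, Σhalf²=0.170401
  -G: nom -38.600 → Σnom=39.630; wc +0.270/-0.270 → slack +1.164/-1.234; half-tol=0.270, Σhalf²=0.243301
  +H: nom +30.470 → Σnom=70.100; wc +0.375/-0.431 → slack +1.539/-1.665; half-tol=0.403, Σhalf²=0.405710
Nominal = 70.100. Worst-case = [70.100 - 1.665, 70.100 + 1.539] = [68.435, 71.639]. RSS = √0.405710 = 0.637.

nominal=70.100 wc=[68.435,71.639] rss=0.637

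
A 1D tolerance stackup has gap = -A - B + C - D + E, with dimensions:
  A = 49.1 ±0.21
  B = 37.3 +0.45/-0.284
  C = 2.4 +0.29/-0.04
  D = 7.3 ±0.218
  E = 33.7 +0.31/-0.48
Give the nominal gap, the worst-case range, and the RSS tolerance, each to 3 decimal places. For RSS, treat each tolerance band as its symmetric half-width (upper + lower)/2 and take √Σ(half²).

Stack each dimension's contribution:
  -A: nom -49.100 → Σnom=-49.100; wc +0.210/-0.210 → slack +0.210/-0.210; half-tol=0.210, Σhalf²=0.044100
  -B: nom -37.300 → Σnom=-86.400; wc +0.284/-0.450 → slack +0.494/-0.660; half-tol=0.367, Σhalf²=0.178789
  +C: nom +2.400 → Σnom=-84.000; wc +0.290/-0.040 → slack +0.784/-0.700; half-tol=0.165, Σhalf²=0.206014
  -D: nom -7.300 → Σnom=-91.300; wc +0.218/-0.218 → slack +1.002/-0.918; half-tol=0.218, Σhalf²=0.253538
  +E: nom +33.700 → Σnom=-57.600; wc +0.310/-0.480 → slack +1.312/-1.398; half-tol=0.395, Σhalf²=0.409563
Nominal = -57.600. Worst-case = [-57.600 - 1.398, -57.600 + 1.312] = [-58.998, -56.288]. RSS = √0.409563 = 0.640.

nominal=-57.600 wc=[-58.998,-56.288] rss=0.640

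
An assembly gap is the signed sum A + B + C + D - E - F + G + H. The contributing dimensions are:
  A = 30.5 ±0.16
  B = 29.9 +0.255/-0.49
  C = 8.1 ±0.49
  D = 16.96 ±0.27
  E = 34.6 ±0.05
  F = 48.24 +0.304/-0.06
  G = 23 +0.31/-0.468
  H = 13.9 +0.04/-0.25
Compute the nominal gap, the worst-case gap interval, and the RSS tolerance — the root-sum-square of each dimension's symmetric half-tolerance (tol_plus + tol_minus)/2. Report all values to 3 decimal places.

Stack each dimension's contribution:
  +A: nom +30.500 → Σnom=30.500; wc +0.160/-0.160 → slack +0.160/-0.160; half-tol=0.160, Σhalf²=0.025600
  +B: nom +29.900 → Σnom=60.400; wc +0.255/-0.490 → slack +0.415/-0.650; half-tol=0.372, Σhalf²=0.164356
  +C: nom +8.100 → Σnom=68.500; wc +0.490/-0.490 → slack +0.905/-1.140; half-tol=0.490, Σhalf²=0.404456
  +D: nom +16.960 → Σnom=85.460; wc +0.270/-0.270 → slack +1.175/-1.410; half-tol=0.270, Σhalf²=0.477356
  -E: nom -34.600 → Σnom=50.860; wc +0.050/-0.050 → slack +1.225/-1.460; half-tol=0.050, Σhalf²=0.479856
  -F: nom -48.240 → Σnom=2.620; wc +0.060/-0.304 → slack +1.285/-1.764; half-tol=0.182, Σhalf²=0.512980
  +G: nom +23.000 → Σnom=25.620; wc +0.310/-0.468 → slack +1.595/-2.232; half-tol=0.389, Σhalf²=0.664301
  +H: nom +13.900 → Σnom=39.520; wc +0.040/-0.250 → slack +1.635/-2.482; half-tol=0.145, Σhalf²=0.685326
Nominal = 39.520. Worst-case = [39.520 - 2.482, 39.520 + 1.635] = [37.038, 41.155]. RSS = √0.685326 = 0.828.

nominal=39.520 wc=[37.038,41.155] rss=0.828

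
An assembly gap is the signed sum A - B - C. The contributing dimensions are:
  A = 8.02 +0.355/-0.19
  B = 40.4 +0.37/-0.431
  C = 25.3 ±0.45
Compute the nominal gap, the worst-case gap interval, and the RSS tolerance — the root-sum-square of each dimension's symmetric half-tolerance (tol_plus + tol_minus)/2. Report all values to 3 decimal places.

nominal=-57.680 wc=[-58.690,-56.444] rss=0.661

Stack each dimension's contribution:
  +A: nom +8.020 → Σnom=8.020; wc +0.355/-0.190 → slack +0.355/-0.190; half-tol=0.272, Σhalf²=0.074256
  -B: nom -40.400 → Σnom=-32.380; wc +0.431/-0.370 → slack +0.786/-0.560; half-tol=0.400, Σhalf²=0.234656
  -C: nom -25.300 → Σnom=-57.680; wc +0.450/-0.450 → slack +1.236/-1.010; half-tol=0.450, Σhalf²=0.437156
Nominal = -57.680. Worst-case = [-57.680 - 1.010, -57.680 + 1.236] = [-58.690, -56.444]. RSS = √0.437156 = 0.661.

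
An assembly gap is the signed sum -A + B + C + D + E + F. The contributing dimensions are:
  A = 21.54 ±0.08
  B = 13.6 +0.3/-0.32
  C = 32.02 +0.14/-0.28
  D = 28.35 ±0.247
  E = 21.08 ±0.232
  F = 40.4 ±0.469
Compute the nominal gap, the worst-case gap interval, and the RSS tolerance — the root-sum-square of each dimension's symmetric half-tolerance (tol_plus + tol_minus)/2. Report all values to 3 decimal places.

nominal=113.910 wc=[112.282,115.378] rss=0.694

Stack each dimension's contribution:
  -A: nom -21.540 → Σnom=-21.540; wc +0.080/-0.080 → slack +0.080/-0.080; half-tol=0.080, Σhalf²=0.006400
  +B: nom +13.600 → Σnom=-7.940; wc +0.300/-0.320 → slack +0.380/-0.400; half-tol=0.310, Σhalf²=0.102500
  +C: nom +32.020 → Σnom=24.080; wc +0.140/-0.280 → slack +0.520/-0.680; half-tol=0.210, Σhalf²=0.146600
  +D: nom +28.350 → Σnom=52.430; wc +0.247/-0.247 → slack +0.767/-0.927; half-tol=0.247, Σhalf²=0.207609
  +E: nom +21.080 → Σnom=73.510; wc +0.232/-0.232 → slack +0.999/-1.159; half-tol=0.232, Σhalf²=0.261433
  +F: nom +40.400 → Σnom=113.910; wc +0.469/-0.469 → slack +1.468/-1.628; half-tol=0.469, Σhalf²=0.481394
Nominal = 113.910. Worst-case = [113.910 - 1.628, 113.910 + 1.468] = [112.282, 115.378]. RSS = √0.481394 = 0.694.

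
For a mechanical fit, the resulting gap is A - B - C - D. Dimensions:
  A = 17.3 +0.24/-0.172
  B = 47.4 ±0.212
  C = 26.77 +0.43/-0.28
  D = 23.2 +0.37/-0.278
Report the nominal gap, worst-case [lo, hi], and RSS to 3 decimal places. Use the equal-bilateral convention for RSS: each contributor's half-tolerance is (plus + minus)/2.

Stack each dimension's contribution:
  +A: nom +17.300 → Σnom=17.300; wc +0.240/-0.172 → slack +0.240/-0.172; half-tol=0.206, Σhalf²=0.042436
  -B: nom -47.400 → Σnom=-30.100; wc +0.212/-0.212 → slack +0.452/-0.384; half-tol=0.212, Σhalf²=0.087380
  -C: nom -26.770 → Σnom=-56.870; wc +0.280/-0.430 → slack +0.732/-0.814; half-tol=0.355, Σhalf²=0.213405
  -D: nom -23.200 → Σnom=-80.070; wc +0.278/-0.370 → slack +1.010/-1.184; half-tol=0.324, Σhalf²=0.318381
Nominal = -80.070. Worst-case = [-80.070 - 1.184, -80.070 + 1.010] = [-81.254, -79.060]. RSS = √0.318381 = 0.564.

nominal=-80.070 wc=[-81.254,-79.060] rss=0.564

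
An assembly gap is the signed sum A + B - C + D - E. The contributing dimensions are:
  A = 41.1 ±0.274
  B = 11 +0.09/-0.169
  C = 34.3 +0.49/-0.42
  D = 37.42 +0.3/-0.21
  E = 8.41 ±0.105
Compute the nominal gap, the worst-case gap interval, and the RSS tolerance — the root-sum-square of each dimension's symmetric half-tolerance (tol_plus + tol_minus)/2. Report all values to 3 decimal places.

nominal=46.810 wc=[45.562,47.999] rss=0.612

Stack each dimension's contribution:
  +A: nom +41.100 → Σnom=41.100; wc +0.274/-0.274 → slack +0.274/-0.274; half-tol=0.274, Σhalf²=0.075076
  +B: nom +11.000 → Σnom=52.100; wc +0.090/-0.169 → slack +0.364/-0.443; half-tol=0.130, Σhalf²=0.091846
  -C: nom -34.300 → Σnom=17.800; wc +0.420/-0.490 → slack +0.784/-0.933; half-tol=0.455, Σhalf²=0.298871
  +D: nom +37.420 → Σnom=55.220; wc +0.300/-0.210 → slack +1.084/-1.143; half-tol=0.255, Σhalf²=0.363896
  -E: nom -8.410 → Σnom=46.810; wc +0.105/-0.105 → slack +1.189/-1.248; half-tol=0.105, Σhalf²=0.374921
Nominal = 46.810. Worst-case = [46.810 - 1.248, 46.810 + 1.189] = [45.562, 47.999]. RSS = √0.374921 = 0.612.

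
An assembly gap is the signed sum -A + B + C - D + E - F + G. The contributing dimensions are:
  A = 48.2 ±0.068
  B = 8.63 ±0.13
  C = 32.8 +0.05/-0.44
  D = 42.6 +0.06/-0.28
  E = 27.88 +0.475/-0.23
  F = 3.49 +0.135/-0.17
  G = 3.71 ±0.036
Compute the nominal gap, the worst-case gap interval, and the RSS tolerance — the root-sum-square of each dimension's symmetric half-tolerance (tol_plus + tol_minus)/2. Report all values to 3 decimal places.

nominal=-21.270 wc=[-22.369,-20.061] rss=0.509

Stack each dimension's contribution:
  -A: nom -48.200 → Σnom=-48.200; wc +0.068/-0.068 → slack +0.068/-0.068; half-tol=0.068, Σhalf²=0.004624
  +B: nom +8.630 → Σnom=-39.570; wc +0.130/-0.130 → slack +0.198/-0.198; half-tol=0.130, Σhalf²=0.021524
  +C: nom +32.800 → Σnom=-6.770; wc +0.050/-0.440 → slack +0.248/-0.638; half-tol=0.245, Σhalf²=0.081549
  -D: nom -42.600 → Σnom=-49.370; wc +0.280/-0.060 → slack +0.528/-0.698; half-tol=0.170, Σhalf²=0.110449
  +E: nom +27.880 → Σnom=-21.490; wc +0.475/-0.230 → slack +1.003/-0.928; half-tol=0.352, Σhalf²=0.234705
  -F: nom -3.490 → Σnom=-24.980; wc +0.170/-0.135 → slack +1.173/-1.063; half-tol=0.153, Σhalf²=0.257961
  +G: nom +3.710 → Σnom=-21.270; wc +0.036/-0.036 → slack +1.209/-1.099; half-tol=0.036, Σhalf²=0.259257
Nominal = -21.270. Worst-case = [-21.270 - 1.099, -21.270 + 1.209] = [-22.369, -20.061]. RSS = √0.259257 = 0.509.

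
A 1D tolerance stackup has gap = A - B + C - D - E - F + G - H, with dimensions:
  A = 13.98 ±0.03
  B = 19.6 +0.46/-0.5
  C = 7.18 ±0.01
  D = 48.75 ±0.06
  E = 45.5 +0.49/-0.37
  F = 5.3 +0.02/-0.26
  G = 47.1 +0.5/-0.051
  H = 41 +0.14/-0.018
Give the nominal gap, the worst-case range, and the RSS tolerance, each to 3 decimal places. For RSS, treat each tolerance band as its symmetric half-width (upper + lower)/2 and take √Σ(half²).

Stack each dimension's contribution:
  +A: nom +13.980 → Σnom=13.980; wc +0.030/-0.030 → slack +0.030/-0.030; half-tol=0.030, Σhalf²=0.000900
  -B: nom -19.600 → Σnom=-5.620; wc +0.500/-0.460 → slack +0.530/-0.490; half-tol=0.480, Σhalf²=0.231300
  +C: nom +7.180 → Σnom=1.560; wc +0.010/-0.010 → slack +0.540/-0.500; half-tol=0.010, Σhalf²=0.231400
  -D: nom -48.750 → Σnom=-47.190; wc +0.060/-0.060 → slack +0.600/-0.560; half-tol=0.060, Σhalf²=0.235000
  -E: nom -45.500 → Σnom=-92.690; wc +0.370/-0.490 → slack +0.970/-1.050; half-tol=0.430, Σhalf²=0.419900
  -F: nom -5.300 → Σnom=-97.990; wc +0.260/-0.020 → slack +1.230/-1.070; half-tol=0.140, Σhalf²=0.439500
  +G: nom +47.100 → Σnom=-50.890; wc +0.500/-0.051 → slack +1.730/-1.121; half-tol=0.276, Σhalf²=0.515400
  -H: nom -41.000 → Σnom=-91.890; wc +0.018/-0.140 → slack +1.748/-1.261; half-tol=0.079, Σhalf²=0.521641
Nominal = -91.890. Worst-case = [-91.890 - 1.261, -91.890 + 1.748] = [-93.151, -90.142]. RSS = √0.521641 = 0.722.

nominal=-91.890 wc=[-93.151,-90.142] rss=0.722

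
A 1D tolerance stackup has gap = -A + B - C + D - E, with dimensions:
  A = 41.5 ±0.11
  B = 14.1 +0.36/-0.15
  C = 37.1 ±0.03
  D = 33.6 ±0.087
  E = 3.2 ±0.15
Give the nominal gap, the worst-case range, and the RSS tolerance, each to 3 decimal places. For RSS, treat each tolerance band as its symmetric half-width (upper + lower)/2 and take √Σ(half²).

Stack each dimension's contribution:
  -A: nom -41.500 → Σnom=-41.500; wc +0.110/-0.110 → slack +0.110/-0.110; half-tol=0.110, Σhalf²=0.012100
  +B: nom +14.100 → Σnom=-27.400; wc +0.360/-0.150 → slack +0.470/-0.260; half-tol=0.255, Σhalf²=0.077125
  -C: nom -37.100 → Σnom=-64.500; wc +0.030/-0.030 → slack +0.500/-0.290; half-tol=0.030, Σhalf²=0.078025
  +D: nom +33.600 → Σnom=-30.900; wc +0.087/-0.087 → slack +0.587/-0.377; half-tol=0.087, Σhalf²=0.085594
  -E: nom -3.200 → Σnom=-34.100; wc +0.150/-0.150 → slack +0.737/-0.527; half-tol=0.150, Σhalf²=0.108094
Nominal = -34.100. Worst-case = [-34.100 - 0.527, -34.100 + 0.737] = [-34.627, -33.363]. RSS = √0.108094 = 0.329.

nominal=-34.100 wc=[-34.627,-33.363] rss=0.329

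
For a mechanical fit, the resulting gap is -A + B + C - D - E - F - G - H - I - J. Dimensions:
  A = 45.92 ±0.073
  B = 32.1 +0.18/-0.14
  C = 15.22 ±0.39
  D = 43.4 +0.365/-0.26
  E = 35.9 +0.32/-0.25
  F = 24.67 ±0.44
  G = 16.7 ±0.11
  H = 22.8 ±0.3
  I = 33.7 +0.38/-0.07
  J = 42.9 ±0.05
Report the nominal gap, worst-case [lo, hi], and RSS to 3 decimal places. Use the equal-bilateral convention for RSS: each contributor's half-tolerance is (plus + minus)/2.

Stack each dimension's contribution:
  -A: nom -45.920 → Σnom=-45.920; wc +0.073/-0.073 → slack +0.073/-0.073; half-tol=0.073, Σhalf²=0.005329
  +B: nom +32.100 → Σnom=-13.820; wc +0.180/-0.140 → slack +0.253/-0.213; half-tol=0.160, Σhalf²=0.030929
  +C: nom +15.220 → Σnom=1.400; wc +0.390/-0.390 → slack +0.643/-0.603; half-tol=0.390, Σhalf²=0.183029
  -D: nom -43.400 → Σnom=-42.000; wc +0.260/-0.365 → slack +0.903/-0.968; half-tol=0.312, Σhalf²=0.280685
  -E: nom -35.900 → Σnom=-77.900; wc +0.250/-0.320 → slack +1.153/-1.288; half-tol=0.285, Σhalf²=0.361910
  -F: nom -24.670 → Σnom=-102.570; wc +0.440/-0.440 → slack +1.593/-1.728; half-tol=0.440, Σhalf²=0.555510
  -G: nom -16.700 → Σnom=-119.270; wc +0.110/-0.110 → slack +1.703/-1.838; half-tol=0.110, Σhalf²=0.567610
  -H: nom -22.800 → Σnom=-142.070; wc +0.300/-0.300 → slack +2.003/-2.138; half-tol=0.300, Σhalf²=0.657610
  -I: nom -33.700 → Σnom=-175.770; wc +0.070/-0.380 → slack +2.073/-2.518; half-tol=0.225, Σhalf²=0.708235
  -J: nom -42.900 → Σnom=-218.670; wc +0.050/-0.050 → slack +2.123/-2.568; half-tol=0.050, Σhalf²=0.710735
Nominal = -218.670. Worst-case = [-218.670 - 2.568, -218.670 + 2.123] = [-221.238, -216.547]. RSS = √0.710735 = 0.843.

nominal=-218.670 wc=[-221.238,-216.547] rss=0.843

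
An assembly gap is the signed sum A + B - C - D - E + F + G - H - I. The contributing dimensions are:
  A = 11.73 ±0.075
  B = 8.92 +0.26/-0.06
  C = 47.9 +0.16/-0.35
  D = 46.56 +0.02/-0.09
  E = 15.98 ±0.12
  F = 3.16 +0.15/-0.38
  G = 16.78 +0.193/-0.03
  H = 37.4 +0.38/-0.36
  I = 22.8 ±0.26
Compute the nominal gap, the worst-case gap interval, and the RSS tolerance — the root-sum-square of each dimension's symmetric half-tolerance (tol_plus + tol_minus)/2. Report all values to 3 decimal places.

nominal=-130.050 wc=[-131.535,-128.192] rss=0.633

Stack each dimension's contribution:
  +A: nom +11.730 → Σnom=11.730; wc +0.075/-0.075 → slack +0.075/-0.075; half-tol=0.075, Σhalf²=0.005625
  +B: nom +8.920 → Σnom=20.650; wc +0.260/-0.060 → slack +0.335/-0.135; half-tol=0.160, Σhalf²=0.031225
  -C: nom -47.900 → Σnom=-27.250; wc +0.350/-0.160 → slack +0.685/-0.295; half-tol=0.255, Σhalf²=0.096250
  -D: nom -46.560 → Σnom=-73.810; wc +0.090/-0.020 → slack +0.775/-0.315; half-tol=0.055, Σhalf²=0.099275
  -E: nom -15.980 → Σnom=-89.790; wc +0.120/-0.120 → slack +0.895/-0.435; half-tol=0.120, Σhalf²=0.113675
  +F: nom +3.160 → Σnom=-86.630; wc +0.150/-0.380 → slack +1.045/-0.815; half-tol=0.265, Σhalf²=0.183900
  +G: nom +16.780 → Σnom=-69.850; wc +0.193/-0.030 → slack +1.238/-0.845; half-tol=0.112, Σhalf²=0.196332
  -H: nom -37.400 → Σnom=-107.250; wc +0.360/-0.380 → slack +1.598/-1.225; half-tol=0.370, Σhalf²=0.333232
  -I: nom -22.800 → Σnom=-130.050; wc +0.260/-0.260 → slack +1.858/-1.485; half-tol=0.260, Σhalf²=0.400832
Nominal = -130.050. Worst-case = [-130.050 - 1.485, -130.050 + 1.858] = [-131.535, -128.192]. RSS = √0.400832 = 0.633.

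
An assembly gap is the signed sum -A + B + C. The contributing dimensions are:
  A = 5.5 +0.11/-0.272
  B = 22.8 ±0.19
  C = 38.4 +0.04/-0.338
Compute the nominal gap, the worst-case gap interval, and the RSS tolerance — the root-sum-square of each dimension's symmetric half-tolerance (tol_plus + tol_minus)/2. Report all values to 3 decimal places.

Stack each dimension's contribution:
  -A: nom -5.500 → Σnom=-5.500; wc +0.272/-0.110 → slack +0.272/-0.110; half-tol=0.191, Σhalf²=0.036481
  +B: nom +22.800 → Σnom=17.300; wc +0.190/-0.190 → slack +0.462/-0.300; half-tol=0.190, Σhalf²=0.072581
  +C: nom +38.400 → Σnom=55.700; wc +0.040/-0.338 → slack +0.502/-0.638; half-tol=0.189, Σhalf²=0.108302
Nominal = 55.700. Worst-case = [55.700 - 0.638, 55.700 + 0.502] = [55.062, 56.202]. RSS = √0.108302 = 0.329.

nominal=55.700 wc=[55.062,56.202] rss=0.329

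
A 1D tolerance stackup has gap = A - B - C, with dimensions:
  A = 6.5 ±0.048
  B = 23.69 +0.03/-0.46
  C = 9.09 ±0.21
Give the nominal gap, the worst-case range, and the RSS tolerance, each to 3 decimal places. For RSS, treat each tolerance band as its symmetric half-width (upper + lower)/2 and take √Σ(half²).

Stack each dimension's contribution:
  +A: nom +6.500 → Σnom=6.500; wc +0.048/-0.048 → slack +0.048/-0.048; half-tol=0.048, Σhalf²=0.002304
  -B: nom -23.690 → Σnom=-17.190; wc +0.460/-0.030 → slack +0.508/-0.078; half-tol=0.245, Σhalf²=0.062329
  -C: nom -9.090 → Σnom=-26.280; wc +0.210/-0.210 → slack +0.718/-0.288; half-tol=0.210, Σhalf²=0.106429
Nominal = -26.280. Worst-case = [-26.280 - 0.288, -26.280 + 0.718] = [-26.568, -25.562]. RSS = √0.106429 = 0.326.

nominal=-26.280 wc=[-26.568,-25.562] rss=0.326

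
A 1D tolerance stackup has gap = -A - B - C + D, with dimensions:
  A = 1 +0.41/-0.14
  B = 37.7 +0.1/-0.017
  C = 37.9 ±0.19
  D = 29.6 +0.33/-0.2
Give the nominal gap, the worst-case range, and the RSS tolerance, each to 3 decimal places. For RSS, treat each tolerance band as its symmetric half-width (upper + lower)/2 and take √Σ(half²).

nominal=-47.000 wc=[-47.900,-46.323] rss=0.431

Stack each dimension's contribution:
  -A: nom -1.000 → Σnom=-1.000; wc +0.140/-0.410 → slack +0.140/-0.410; half-tol=0.275, Σhalf²=0.075625
  -B: nom -37.700 → Σnom=-38.700; wc +0.017/-0.100 → slack +0.157/-0.510; half-tol=0.059, Σhalf²=0.079047
  -C: nom -37.900 → Σnom=-76.600; wc +0.190/-0.190 → slack +0.347/-0.700; half-tol=0.190, Σhalf²=0.115147
  +D: nom +29.600 → Σnom=-47.000; wc +0.330/-0.200 → slack +0.677/-0.900; half-tol=0.265, Σhalf²=0.185372
Nominal = -47.000. Worst-case = [-47.000 - 0.900, -47.000 + 0.677] = [-47.900, -46.323]. RSS = √0.185372 = 0.431.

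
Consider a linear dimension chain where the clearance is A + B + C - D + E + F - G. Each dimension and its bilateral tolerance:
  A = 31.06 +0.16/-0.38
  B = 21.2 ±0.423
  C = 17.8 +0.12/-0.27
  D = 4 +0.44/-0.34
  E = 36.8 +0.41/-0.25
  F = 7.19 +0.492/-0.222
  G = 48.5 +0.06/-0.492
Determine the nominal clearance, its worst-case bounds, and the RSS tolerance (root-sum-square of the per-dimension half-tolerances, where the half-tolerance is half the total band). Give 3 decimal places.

Stack each dimension's contribution:
  +A: nom +31.060 → Σnom=31.060; wc +0.160/-0.380 → slack +0.160/-0.380; half-tol=0.270, Σhalf²=0.072900
  +B: nom +21.200 → Σnom=52.260; wc +0.423/-0.423 → slack +0.583/-0.803; half-tol=0.423, Σhalf²=0.251829
  +C: nom +17.800 → Σnom=70.060; wc +0.120/-0.270 → slack +0.703/-1.073; half-tol=0.195, Σhalf²=0.289854
  -D: nom -4.000 → Σnom=66.060; wc +0.340/-0.440 → slack +1.043/-1.513; half-tol=0.390, Σhalf²=0.441954
  +E: nom +36.800 → Σnom=102.860; wc +0.410/-0.250 → slack +1.453/-1.763; half-tol=0.330, Σhalf²=0.550854
  +F: nom +7.190 → Σnom=110.050; wc +0.492/-0.222 → slack +1.945/-1.985; half-tol=0.357, Σhalf²=0.678303
  -G: nom -48.500 → Σnom=61.550; wc +0.492/-0.060 → slack +2.437/-2.045; half-tol=0.276, Σhalf²=0.754479
Nominal = 61.550. Worst-case = [61.550 - 2.045, 61.550 + 2.437] = [59.505, 63.987]. RSS = √0.754479 = 0.869.

nominal=61.550 wc=[59.505,63.987] rss=0.869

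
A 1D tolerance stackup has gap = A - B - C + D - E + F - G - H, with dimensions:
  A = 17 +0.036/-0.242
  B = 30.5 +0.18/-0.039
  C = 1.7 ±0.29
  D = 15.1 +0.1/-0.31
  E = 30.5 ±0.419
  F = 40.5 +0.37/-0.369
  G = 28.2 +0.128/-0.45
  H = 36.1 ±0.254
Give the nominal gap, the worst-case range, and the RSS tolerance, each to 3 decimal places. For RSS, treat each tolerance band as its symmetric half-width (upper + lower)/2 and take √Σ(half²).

Stack each dimension's contribution:
  +A: nom +17.000 → Σnom=17.000; wc +0.036/-0.242 → slack +0.036/-0.242; half-tol=0.139, Σhalf²=0.019321
  -B: nom -30.500 → Σnom=-13.500; wc +0.039/-0.180 → slack +0.075/-0.422; half-tol=0.110, Σhalf²=0.031311
  -C: nom -1.700 → Σnom=-15.200; wc +0.290/-0.290 → slack +0.365/-0.712; half-tol=0.290, Σhalf²=0.115411
  +D: nom +15.100 → Σnom=-0.100; wc +0.100/-0.310 → slack +0.465/-1.022; half-tol=0.205, Σhalf²=0.157436
  -E: nom -30.500 → Σnom=-30.600; wc +0.419/-0.419 → slack +0.884/-1.441; half-tol=0.419, Σhalf²=0.332997
  +F: nom +40.500 → Σnom=9.900; wc +0.370/-0.369 → slack +1.254/-1.810; half-tol=0.369, Σhalf²=0.469527
  -G: nom -28.200 → Σnom=-18.300; wc +0.450/-0.128 → slack +1.704/-1.938; half-tol=0.289, Σhalf²=0.553049
  -H: nom -36.100 → Σnom=-54.400; wc +0.254/-0.254 → slack +1.958/-2.192; half-tol=0.254, Σhalf²=0.617565
Nominal = -54.400. Worst-case = [-54.400 - 2.192, -54.400 + 1.958] = [-56.592, -52.442]. RSS = √0.617565 = 0.786.

nominal=-54.400 wc=[-56.592,-52.442] rss=0.786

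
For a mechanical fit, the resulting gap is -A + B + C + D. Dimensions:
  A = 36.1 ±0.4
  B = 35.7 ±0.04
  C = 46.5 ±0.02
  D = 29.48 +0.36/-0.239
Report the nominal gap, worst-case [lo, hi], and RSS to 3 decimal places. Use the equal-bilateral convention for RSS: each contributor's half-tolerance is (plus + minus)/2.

nominal=75.580 wc=[74.881,76.400] rss=0.502

Stack each dimension's contribution:
  -A: nom -36.100 → Σnom=-36.100; wc +0.400/-0.400 → slack +0.400/-0.400; half-tol=0.400, Σhalf²=0.160000
  +B: nom +35.700 → Σnom=-0.400; wc +0.040/-0.040 → slack +0.440/-0.440; half-tol=0.040, Σhalf²=0.161600
  +C: nom +46.500 → Σnom=46.100; wc +0.020/-0.020 → slack +0.460/-0.460; half-tol=0.020, Σhalf²=0.162000
  +D: nom +29.480 → Σnom=75.580; wc +0.360/-0.239 → slack +0.820/-0.699; half-tol=0.299, Σhalf²=0.251700
Nominal = 75.580. Worst-case = [75.580 - 0.699, 75.580 + 0.820] = [74.881, 76.400]. RSS = √0.251700 = 0.502.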